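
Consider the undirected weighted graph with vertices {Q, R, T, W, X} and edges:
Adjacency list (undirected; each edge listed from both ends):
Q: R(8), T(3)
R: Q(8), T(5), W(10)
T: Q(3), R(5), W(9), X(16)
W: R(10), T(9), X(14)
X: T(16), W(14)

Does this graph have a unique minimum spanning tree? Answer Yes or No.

Kruskal's algorithm — process edges by increasing weight (ties by edge label):
Q–T (3): add. Components now {Q,T} {X} {R} {W}
R–T (5): add. Components now {Q,R,T} {X} {W}
Q–R (8): skip — Q and R already connected.
T–W (9): add. Components now {Q,R,T,W} {X}
R–W (10): skip — R and W already connected.
W–X (14): add. Components now {Q,R,T,W,X}
Every non-tree edge has weight strictly greater than the heaviest edge on the tree path between its endpoints, so the MST is unique.

Yes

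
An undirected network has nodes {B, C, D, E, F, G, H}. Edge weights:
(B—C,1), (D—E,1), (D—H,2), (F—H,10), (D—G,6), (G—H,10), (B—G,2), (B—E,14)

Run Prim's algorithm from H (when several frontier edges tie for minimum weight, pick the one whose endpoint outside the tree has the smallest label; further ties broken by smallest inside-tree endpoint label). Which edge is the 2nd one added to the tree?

D-E

Prim's algorithm from H:
Step 1: frontier [D—H 2, F—H 10, G—H 10] → take D—H (2); add D.
Step 2: frontier [D—E 1, D—G 6, F—H 10, G—H 10] → take D—E (1); add E.
Step 3: frontier [D—G 6, B—E 14, F—H 10, G—H 10] → take D—G (6); add G.
Step 4: frontier [B—E 14, B—G 2, F—H 10] → take B—G (2); add B.
Step 5: frontier [B—C 1, F—H 10] → take B—C (1); add C.
Step 6: frontier [F—H 10] → take F—H (10); add F.
The 2nd edge added is D—E.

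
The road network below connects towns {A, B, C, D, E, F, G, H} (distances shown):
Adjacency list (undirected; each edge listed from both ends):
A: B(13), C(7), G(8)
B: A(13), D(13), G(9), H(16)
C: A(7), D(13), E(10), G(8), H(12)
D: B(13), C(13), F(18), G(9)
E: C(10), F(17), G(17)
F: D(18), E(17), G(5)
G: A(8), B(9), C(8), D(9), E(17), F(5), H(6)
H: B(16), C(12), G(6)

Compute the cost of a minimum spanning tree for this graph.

54

Sort edges by weight, then run Kruskal:
F–G (5): add — endpoints in different components.
G–H (6): add — endpoints in different components.
A–C (7): add — endpoints in different components.
A–G (8): add — endpoints in different components.
C–G (8): skip — C and G already connected.
B–G (9): add — endpoints in different components.
D–G (9): add — endpoints in different components.
C–E (10): add — endpoints in different components.
MST edges: F–G, G–H, A–C, A–G, B–G, D–G, C–E; total weight 5+6+7+8+9+9+10 = 54.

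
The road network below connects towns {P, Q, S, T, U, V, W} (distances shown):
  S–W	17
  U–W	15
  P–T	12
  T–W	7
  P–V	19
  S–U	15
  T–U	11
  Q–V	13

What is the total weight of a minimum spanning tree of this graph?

77

Prim, starting at T.
Step 1: frontier [T–W 7, T–U 11, P–T 12] → take T–W (7); add W.
Step 2: frontier [T–U 11, P–T 12, U–W 15, S–W 17] → take T–U (11); add U.
Step 3: frontier [P–T 12, S–U 15, S–W 17] → take P–T (12); add P.
Step 4: frontier [P–V 19, S–U 15, S–W 17] → take S–U (15); add S.
Step 5: frontier [P–V 19] → take P–V (19); add V.
Step 6: frontier [Q–V 13] → take Q–V (13); add Q.
MST edges: T–W, T–U, P–T, S–U, P–V, Q–V; total weight 7+11+12+15+19+13 = 77.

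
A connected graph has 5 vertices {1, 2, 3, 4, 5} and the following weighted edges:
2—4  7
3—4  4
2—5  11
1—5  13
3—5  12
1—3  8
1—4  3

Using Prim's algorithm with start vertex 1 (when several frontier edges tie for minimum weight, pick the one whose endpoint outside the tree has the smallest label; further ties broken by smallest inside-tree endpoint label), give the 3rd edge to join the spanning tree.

Prim's algorithm from 1:
Step 1: frontier [1—4 3, 1—3 8, 1—5 13] → take 1—4 (3); add 4.
Step 2: frontier [1—3 8, 1—5 13, 3—4 4, 2—4 7] → take 3—4 (4); add 3.
Step 3: frontier [1—5 13, 3—5 12, 2—4 7] → take 2—4 (7); add 2.
Step 4: frontier [1—5 13, 2—5 11, 3—5 12] → take 2—5 (11); add 5.
The 3rd edge added is 2—4.

2-4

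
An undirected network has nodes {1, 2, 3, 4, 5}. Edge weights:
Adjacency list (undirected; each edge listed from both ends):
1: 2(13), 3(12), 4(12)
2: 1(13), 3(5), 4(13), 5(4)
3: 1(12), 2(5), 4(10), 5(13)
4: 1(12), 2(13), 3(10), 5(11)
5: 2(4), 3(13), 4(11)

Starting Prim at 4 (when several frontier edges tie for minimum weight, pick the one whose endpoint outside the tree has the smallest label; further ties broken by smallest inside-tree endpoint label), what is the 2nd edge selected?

2-3

Prim, starting at 4.
Step 1: cheapest edge leaving the tree is 3 4 (10); add 3.
Step 2: cheapest edge leaving the tree is 2 3 (5); add 2.
Step 3: cheapest edge leaving the tree is 2 5 (4); add 5.
Step 4: cheapest edge leaving the tree is 1 3 (12); add 1.
The 2nd edge added is 2 3.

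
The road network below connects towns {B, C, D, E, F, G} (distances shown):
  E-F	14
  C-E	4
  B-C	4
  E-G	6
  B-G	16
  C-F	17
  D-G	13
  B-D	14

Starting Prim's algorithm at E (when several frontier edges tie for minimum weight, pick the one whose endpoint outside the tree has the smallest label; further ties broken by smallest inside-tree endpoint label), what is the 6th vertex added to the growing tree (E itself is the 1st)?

F

Grow the tree from E using Prim:
Step 1: cheapest edge leaving the tree is C-E (4); add C.
Step 2: cheapest edge leaving the tree is B-C (4); add B.
Step 3: cheapest edge leaving the tree is E-G (6); add G.
Step 4: cheapest edge leaving the tree is D-G (13); add D.
Step 5: cheapest edge leaving the tree is E-F (14); add F.
Vertex order: E, C, B, G, D, F. The 6th vertex is F.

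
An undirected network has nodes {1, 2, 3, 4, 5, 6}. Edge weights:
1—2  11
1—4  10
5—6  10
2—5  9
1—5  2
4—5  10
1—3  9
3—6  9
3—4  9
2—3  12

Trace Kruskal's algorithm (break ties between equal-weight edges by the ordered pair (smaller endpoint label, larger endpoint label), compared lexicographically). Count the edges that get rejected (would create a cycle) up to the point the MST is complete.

0

Sort edges by weight, then run Kruskal:
1—5 (2): add — endpoints in different components.
1—3 (9): add — endpoints in different components.
2—5 (9): add — endpoints in different components.
3—4 (9): add — endpoints in different components.
3—6 (9): add — endpoints in different components.
Edges rejected before the tree was complete: 0.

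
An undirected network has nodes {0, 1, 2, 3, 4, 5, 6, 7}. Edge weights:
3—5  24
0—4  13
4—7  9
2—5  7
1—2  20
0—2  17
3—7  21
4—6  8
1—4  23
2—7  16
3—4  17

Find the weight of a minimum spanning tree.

Kruskal: consider edges lightest-first.
2—5 (7): add — endpoints in different components.
4—6 (8): add — endpoints in different components.
4—7 (9): add — endpoints in different components.
0—4 (13): add — endpoints in different components.
2—7 (16): add — endpoints in different components.
0—2 (17): skip — 0 and 2 already connected.
3—4 (17): add — endpoints in different components.
1—2 (20): add — endpoints in different components.
MST edges: 2—5, 4—6, 4—7, 0—4, 2—7, 3—4, 1—2; total weight 7+8+9+13+16+17+20 = 90.

90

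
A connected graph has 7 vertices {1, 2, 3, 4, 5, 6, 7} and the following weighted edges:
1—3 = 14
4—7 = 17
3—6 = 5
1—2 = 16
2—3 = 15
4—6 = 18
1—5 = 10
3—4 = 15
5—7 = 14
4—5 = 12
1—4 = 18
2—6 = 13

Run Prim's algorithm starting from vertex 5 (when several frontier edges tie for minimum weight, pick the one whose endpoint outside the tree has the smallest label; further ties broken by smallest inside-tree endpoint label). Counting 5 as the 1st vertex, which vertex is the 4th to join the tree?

3

Prim, starting at 5.
Step 1: cheapest edge leaving the tree is 1—5 (10); add 1.
Step 2: cheapest edge leaving the tree is 4—5 (12); add 4.
Step 3: cheapest edge leaving the tree is 1—3 (14); add 3.
Step 4: cheapest edge leaving the tree is 3—6 (5); add 6.
Step 5: cheapest edge leaving the tree is 2—6 (13); add 2.
Step 6: cheapest edge leaving the tree is 5—7 (14); add 7.
Vertex order: 5, 1, 4, 3, 6, 2, 7. The 4th vertex is 3.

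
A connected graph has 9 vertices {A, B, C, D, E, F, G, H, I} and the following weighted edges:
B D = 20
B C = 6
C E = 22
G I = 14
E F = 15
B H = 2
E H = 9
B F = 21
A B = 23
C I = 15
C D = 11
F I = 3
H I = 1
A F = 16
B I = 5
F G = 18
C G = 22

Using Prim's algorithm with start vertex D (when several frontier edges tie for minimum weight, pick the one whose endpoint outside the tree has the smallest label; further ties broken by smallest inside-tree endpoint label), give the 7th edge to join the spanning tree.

Prim, starting at D.
Step 1: cheapest edge leaving the tree is C D (11); add C.
Step 2: cheapest edge leaving the tree is B C (6); add B.
Step 3: cheapest edge leaving the tree is B H (2); add H.
Step 4: cheapest edge leaving the tree is H I (1); add I.
Step 5: cheapest edge leaving the tree is F I (3); add F.
Step 6: cheapest edge leaving the tree is E H (9); add E.
Step 7: cheapest edge leaving the tree is G I (14); add G.
Step 8: cheapest edge leaving the tree is A F (16); add A.
The 7th edge added is G I.

G-I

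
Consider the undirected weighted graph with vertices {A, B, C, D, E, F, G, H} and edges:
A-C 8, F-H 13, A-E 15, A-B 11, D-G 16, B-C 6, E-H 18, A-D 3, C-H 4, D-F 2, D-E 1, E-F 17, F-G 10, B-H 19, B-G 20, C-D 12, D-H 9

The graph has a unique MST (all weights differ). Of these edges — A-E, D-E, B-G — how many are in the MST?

1

Sort edges by weight, then run Kruskal:
D-E (1): add — endpoints in different components.
D-F (2): add — endpoints in different components.
A-D (3): add — endpoints in different components.
C-H (4): add — endpoints in different components.
B-C (6): add — endpoints in different components.
A-C (8): add — endpoints in different components.
D-H (9): skip — D and H already connected.
F-G (10): add — endpoints in different components.
MST edge set: {D-E, D-F, A-D, C-H, B-C, A-C, F-G}.
Of the listed edges, {D-E} are in the MST → 1.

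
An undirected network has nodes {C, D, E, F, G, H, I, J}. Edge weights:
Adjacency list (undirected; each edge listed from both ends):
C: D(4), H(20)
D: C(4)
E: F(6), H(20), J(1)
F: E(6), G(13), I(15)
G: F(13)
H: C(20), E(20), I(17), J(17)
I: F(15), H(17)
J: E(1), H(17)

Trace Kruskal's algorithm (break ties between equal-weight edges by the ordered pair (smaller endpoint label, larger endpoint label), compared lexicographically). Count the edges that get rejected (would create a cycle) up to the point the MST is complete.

1

Sort edges by weight, then run Kruskal:
E–J (1): add — endpoints in different components.
C–D (4): add — endpoints in different components.
E–F (6): add — endpoints in different components.
F–G (13): add — endpoints in different components.
F–I (15): add — endpoints in different components.
H–I (17): add — endpoints in different components.
H–J (17): skip — H and J already connected.
C–H (20): add — endpoints in different components.
Edges rejected before the tree was complete: 1.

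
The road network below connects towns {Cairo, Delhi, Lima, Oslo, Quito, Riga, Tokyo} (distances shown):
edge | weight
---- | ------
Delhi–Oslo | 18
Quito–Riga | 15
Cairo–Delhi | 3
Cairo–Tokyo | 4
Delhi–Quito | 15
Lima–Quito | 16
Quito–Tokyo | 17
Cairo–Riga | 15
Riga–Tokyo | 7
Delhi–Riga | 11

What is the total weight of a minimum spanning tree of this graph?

Grow the tree from Cairo using Prim:
Step 1: frontier [Cairo–Delhi 3, Cairo–Tokyo 4, Cairo–Riga 15] → take Cairo–Delhi (3); add Delhi.
Step 2: frontier [Cairo–Tokyo 4, Cairo–Riga 15, Delhi–Riga 11, Delhi–Quito 15, Delhi–Oslo 18] → take Cairo–Tokyo (4); add Tokyo.
Step 3: frontier [Cairo–Riga 15, Delhi–Riga 11, Delhi–Quito 15, Delhi–Oslo 18, Riga–Tokyo 7, Quito–Tokyo 17] → take Riga–Tokyo (7); add Riga.
Step 4: frontier [Delhi–Quito 15, Delhi–Oslo 18, Quito–Riga 15, Quito–Tokyo 17] → take Delhi–Quito (15); add Quito.
Step 5: frontier [Delhi–Oslo 18, Lima–Quito 16] → take Lima–Quito (16); add Lima.
Step 6: frontier [Delhi–Oslo 18] → take Delhi–Oslo (18); add Oslo.
MST edges: Cairo–Delhi, Cairo–Tokyo, Riga–Tokyo, Delhi–Quito, Lima–Quito, Delhi–Oslo; total weight 3+4+7+15+16+18 = 63.

63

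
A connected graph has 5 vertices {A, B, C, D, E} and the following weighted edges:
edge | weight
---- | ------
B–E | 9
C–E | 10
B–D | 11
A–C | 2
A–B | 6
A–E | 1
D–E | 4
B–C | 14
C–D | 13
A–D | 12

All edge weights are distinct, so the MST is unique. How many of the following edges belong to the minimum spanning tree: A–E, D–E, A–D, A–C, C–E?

3

Kruskal's algorithm — process edges by increasing weight (ties by edge label):
A–E (1): add. Components now {A,E} {B} {C} {D}
A–C (2): add. Components now {A,C,E} {B} {D}
D–E (4): add. Components now {A,C,D,E} {B}
A–B (6): add. Components now {A,B,C,D,E}
MST edge set: {A–E, A–C, D–E, A–B}.
Of the listed edges, {A–E, D–E, A–C} are in the MST → 3.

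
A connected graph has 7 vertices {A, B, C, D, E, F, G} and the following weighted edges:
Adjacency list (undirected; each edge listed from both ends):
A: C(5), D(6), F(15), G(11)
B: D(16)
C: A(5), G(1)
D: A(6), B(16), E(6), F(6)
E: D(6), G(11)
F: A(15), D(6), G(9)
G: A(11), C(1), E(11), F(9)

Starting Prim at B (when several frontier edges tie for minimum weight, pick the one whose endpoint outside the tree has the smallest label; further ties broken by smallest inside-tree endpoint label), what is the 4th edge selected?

Grow the tree from B using Prim:
Step 1: cheapest edge leaving the tree is B–D (16); add D.
Step 2: cheapest edge leaving the tree is A–D (6); add A.
Step 3: cheapest edge leaving the tree is A–C (5); add C.
Step 4: cheapest edge leaving the tree is C–G (1); add G.
Step 5: cheapest edge leaving the tree is D–E (6); add E.
Step 6: cheapest edge leaving the tree is D–F (6); add F.
The 4th edge added is C–G.

C-G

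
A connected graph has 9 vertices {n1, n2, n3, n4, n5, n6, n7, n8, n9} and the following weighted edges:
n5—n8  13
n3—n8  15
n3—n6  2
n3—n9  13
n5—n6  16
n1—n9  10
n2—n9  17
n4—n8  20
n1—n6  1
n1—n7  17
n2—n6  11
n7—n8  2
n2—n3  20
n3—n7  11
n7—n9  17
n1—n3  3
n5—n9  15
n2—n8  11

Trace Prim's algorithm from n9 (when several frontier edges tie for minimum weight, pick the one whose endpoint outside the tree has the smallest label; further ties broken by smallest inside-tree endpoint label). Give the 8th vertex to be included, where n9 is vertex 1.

n5

Prim, starting at n9.
Step 1: cheapest edge leaving the tree is n1—n9 (10); add n1.
Step 2: cheapest edge leaving the tree is n1—n6 (1); add n6.
Step 3: cheapest edge leaving the tree is n3—n6 (2); add n3.
Step 4: cheapest edge leaving the tree is n2—n6 (11); add n2.
Step 5: cheapest edge leaving the tree is n3—n7 (11); add n7.
Step 6: cheapest edge leaving the tree is n7—n8 (2); add n8.
Step 7: cheapest edge leaving the tree is n5—n8 (13); add n5.
Step 8: cheapest edge leaving the tree is n4—n8 (20); add n4.
Vertex order: n9, n1, n6, n3, n2, n7, n8, n5, n4. The 8th vertex is n5.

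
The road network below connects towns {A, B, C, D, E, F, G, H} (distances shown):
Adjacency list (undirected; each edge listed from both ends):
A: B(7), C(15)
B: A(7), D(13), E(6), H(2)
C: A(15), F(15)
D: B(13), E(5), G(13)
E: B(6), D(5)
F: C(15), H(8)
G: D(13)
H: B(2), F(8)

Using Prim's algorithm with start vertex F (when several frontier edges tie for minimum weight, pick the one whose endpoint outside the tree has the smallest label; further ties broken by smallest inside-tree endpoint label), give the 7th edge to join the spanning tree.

A-C

Grow the tree from F using Prim:
Step 1: frontier [F–H 8, C–F 15] → take F–H (8); add H.
Step 2: frontier [C–F 15, B–H 2] → take B–H (2); add B.
Step 3: frontier [B–E 6, A–B 7, B–D 13, C–F 15] → take B–E (6); add E.
Step 4: frontier [A–B 7, B–D 13, D–E 5, C–F 15] → take D–E (5); add D.
Step 5: frontier [A–B 7, D–G 13, C–F 15] → take A–B (7); add A.
Step 6: frontier [A–C 15, D–G 13, C–F 15] → take D–G (13); add G.
Step 7: frontier [A–C 15, C–F 15] → take A–C (15); add C.
The 7th edge added is A–C.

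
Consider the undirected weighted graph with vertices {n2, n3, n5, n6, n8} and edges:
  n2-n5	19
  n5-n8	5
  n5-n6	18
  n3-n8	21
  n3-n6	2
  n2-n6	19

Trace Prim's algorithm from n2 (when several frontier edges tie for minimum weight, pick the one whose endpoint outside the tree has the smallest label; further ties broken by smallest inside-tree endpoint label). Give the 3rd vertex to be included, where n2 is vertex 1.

n8

Prim's algorithm from n2:
Step 1: frontier [n2-n5 19, n2-n6 19] → take n2-n5 (19); add n5.
Step 2: frontier [n2-n6 19, n5-n8 5, n5-n6 18] → take n5-n8 (5); add n8.
Step 3: frontier [n2-n6 19, n5-n6 18, n3-n8 21] → take n5-n6 (18); add n6.
Step 4: frontier [n3-n6 2, n3-n8 21] → take n3-n6 (2); add n3.
Vertex order: n2, n5, n8, n6, n3. The 3rd vertex is n8.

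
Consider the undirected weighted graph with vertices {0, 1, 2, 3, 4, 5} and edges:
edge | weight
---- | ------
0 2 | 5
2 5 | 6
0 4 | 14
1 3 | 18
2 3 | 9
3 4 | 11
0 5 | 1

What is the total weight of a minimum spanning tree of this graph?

Grow the tree from 1 using Prim:
Step 1: frontier [1 3 18] → take 1 3 (18); add 3.
Step 2: frontier [2 3 9, 3 4 11] → take 2 3 (9); add 2.
Step 3: frontier [0 2 5, 2 5 6, 3 4 11] → take 0 2 (5); add 0.
Step 4: frontier [0 5 1, 0 4 14, 2 5 6, 3 4 11] → take 0 5 (1); add 5.
Step 5: frontier [0 4 14, 3 4 11] → take 3 4 (11); add 4.
MST edges: 1 3, 2 3, 0 2, 0 5, 3 4; total weight 18+9+5+1+11 = 44.

44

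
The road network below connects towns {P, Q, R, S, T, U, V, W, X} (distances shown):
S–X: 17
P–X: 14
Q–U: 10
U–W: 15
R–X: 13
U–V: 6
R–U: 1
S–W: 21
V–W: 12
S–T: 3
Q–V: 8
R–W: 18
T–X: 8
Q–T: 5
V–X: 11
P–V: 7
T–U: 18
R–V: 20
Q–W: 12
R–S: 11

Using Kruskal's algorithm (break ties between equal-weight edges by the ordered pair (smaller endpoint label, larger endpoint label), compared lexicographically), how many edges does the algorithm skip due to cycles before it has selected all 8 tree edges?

3

Kruskal: consider edges lightest-first.
R–U (1): add — endpoints in different components.
S–T (3): add — endpoints in different components.
Q–T (5): add — endpoints in different components.
U–V (6): add — endpoints in different components.
P–V (7): add — endpoints in different components.
Q–V (8): add — endpoints in different components.
T–X (8): add — endpoints in different components.
Q–U (10): skip — U and Q already connected.
R–S (11): skip — S and R already connected.
V–X (11): skip — V and X already connected.
Q–W (12): add — endpoints in different components.
Edges rejected before the tree was complete: 3.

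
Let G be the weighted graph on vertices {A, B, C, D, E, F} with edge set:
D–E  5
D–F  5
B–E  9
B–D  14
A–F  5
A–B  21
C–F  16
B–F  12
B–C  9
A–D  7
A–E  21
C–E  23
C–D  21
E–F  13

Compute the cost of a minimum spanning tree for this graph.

Grow the tree from A using Prim:
Step 1: frontier [A–F 5, A–D 7, A–B 21, A–E 21] → take A–F (5); add F.
Step 2: frontier [A–D 7, A–B 21, A–E 21, D–F 5, B–F 12, E–F 13, C–F 16] → take D–F (5); add D.
Step 3: frontier [A–B 21, A–E 21, D–E 5, B–D 14, C–D 21, B–F 12, E–F 13, C–F 16] → take D–E (5); add E.
Step 4: frontier [A–B 21, B–D 14, C–D 21, B–E 9, C–E 23, B–F 12, C–F 16] → take B–E (9); add B.
Step 5: frontier [B–C 9, C–D 21, C–E 23, C–F 16] → take B–C (9); add C.
MST edges: A–F, D–F, D–E, B–E, B–C; total weight 5+5+5+9+9 = 33.

33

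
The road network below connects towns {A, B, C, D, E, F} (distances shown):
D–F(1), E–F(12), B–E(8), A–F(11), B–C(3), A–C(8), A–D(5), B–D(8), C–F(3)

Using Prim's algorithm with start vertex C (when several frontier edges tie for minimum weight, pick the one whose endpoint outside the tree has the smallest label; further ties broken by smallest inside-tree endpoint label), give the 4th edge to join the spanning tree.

Prim, starting at C.
Step 1: frontier [B–C 3, C–F 3, A–C 8] → take B–C (3); add B.
Step 2: frontier [B–D 8, B–E 8, C–F 3, A–C 8] → take C–F (3); add F.
Step 3: frontier [B–D 8, B–E 8, A–C 8, D–F 1, A–F 11, E–F 12] → take D–F (1); add D.
Step 4: frontier [B–E 8, A–C 8, A–D 5, A–F 11, E–F 12] → take A–D (5); add A.
Step 5: frontier [B–E 8, E–F 12] → take B–E (8); add E.
The 4th edge added is A–D.

A-D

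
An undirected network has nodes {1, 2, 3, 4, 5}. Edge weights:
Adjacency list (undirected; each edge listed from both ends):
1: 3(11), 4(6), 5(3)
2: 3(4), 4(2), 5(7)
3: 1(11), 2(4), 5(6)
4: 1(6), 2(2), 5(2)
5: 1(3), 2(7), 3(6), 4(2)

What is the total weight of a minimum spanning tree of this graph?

11

Sort edges by weight, then run Kruskal:
2-4 (2): add — endpoints in different components.
4-5 (2): add — endpoints in different components.
1-5 (3): add — endpoints in different components.
2-3 (4): add — endpoints in different components.
MST edges: 2-4, 4-5, 1-5, 2-3; total weight 2+2+3+4 = 11.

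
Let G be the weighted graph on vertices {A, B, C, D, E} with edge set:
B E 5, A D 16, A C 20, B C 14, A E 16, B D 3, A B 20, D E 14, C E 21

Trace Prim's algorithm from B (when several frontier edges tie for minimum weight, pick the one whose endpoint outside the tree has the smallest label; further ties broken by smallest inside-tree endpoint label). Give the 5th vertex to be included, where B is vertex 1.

A

Grow the tree from B using Prim:
Step 1: frontier [B D 3, B E 5, B C 14, A B 20] → take B D (3); add D.
Step 2: frontier [B E 5, B C 14, A B 20, D E 14, A D 16] → take B E (5); add E.
Step 3: frontier [B C 14, A B 20, A D 16, A E 16, C E 21] → take B C (14); add C.
Step 4: frontier [A B 20, A C 20, A D 16, A E 16] → take A D (16); add A.
Vertex order: B, D, E, C, A. The 5th vertex is A.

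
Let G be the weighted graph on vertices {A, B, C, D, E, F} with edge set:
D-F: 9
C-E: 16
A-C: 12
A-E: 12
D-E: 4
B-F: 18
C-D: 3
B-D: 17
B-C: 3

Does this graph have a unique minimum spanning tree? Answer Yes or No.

No

Kruskal's algorithm — process edges by increasing weight (ties by edge label):
B-C (3): add — endpoints in different components.
C-D (3): add — endpoints in different components.
D-E (4): add — endpoints in different components.
D-F (9): add — endpoints in different components.
A-C (12): add — endpoints in different components.
Non-tree edge A-E has weight 12, equal to the heaviest edge on its tree cycle — swapping gives another MST of the same weight. Not unique.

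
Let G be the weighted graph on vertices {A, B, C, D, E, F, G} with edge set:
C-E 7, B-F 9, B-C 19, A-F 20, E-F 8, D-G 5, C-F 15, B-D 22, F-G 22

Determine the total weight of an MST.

71

Kruskal: consider edges lightest-first.
D-G (5): add. Components now {A} {B} {C} {D,G} {E} {F}
C-E (7): add. Components now {A} {B} {C,E} {D,G} {F}
E-F (8): add. Components now {A} {B} {C,E,F} {D,G}
B-F (9): add. Components now {A} {B,C,E,F} {D,G}
C-F (15): skip — C and F already connected.
B-C (19): skip — B and C already connected.
A-F (20): add. Components now {A,B,C,E,F} {D,G}
B-D (22): add. Components now {A,B,C,D,E,F,G}
MST edges: D-G, C-E, E-F, B-F, A-F, B-D; total weight 5+7+8+9+20+22 = 71.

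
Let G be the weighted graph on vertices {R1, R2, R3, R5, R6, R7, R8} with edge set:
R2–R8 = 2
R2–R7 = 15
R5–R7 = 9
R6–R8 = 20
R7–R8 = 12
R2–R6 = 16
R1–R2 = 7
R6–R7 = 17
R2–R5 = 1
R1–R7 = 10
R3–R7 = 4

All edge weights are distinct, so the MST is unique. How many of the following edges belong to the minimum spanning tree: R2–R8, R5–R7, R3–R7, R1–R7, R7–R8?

Kruskal's algorithm — process edges by increasing weight (ties by edge label):
R2–R5 (1): add. Components now {R7} {R3} {R8} {R2,R5} {R1} {R6}
R2–R8 (2): add. Components now {R7} {R3} {R2,R5,R8} {R1} {R6}
R3–R7 (4): add. Components now {R3,R7} {R2,R5,R8} {R1} {R6}
R1–R2 (7): add. Components now {R3,R7} {R1,R2,R5,R8} {R6}
R5–R7 (9): add. Components now {R1,R2,R3,R5,R7,R8} {R6}
R1–R7 (10): skip — R7 and R1 already connected.
R7–R8 (12): skip — R7 and R8 already connected.
R2–R7 (15): skip — R7 and R2 already connected.
R2–R6 (16): add. Components now {R1,R2,R3,R5,R6,R7,R8}
MST edge set: {R2–R5, R2–R8, R3–R7, R1–R2, R5–R7, R2–R6}.
Of the listed edges, {R2–R8, R5–R7, R3–R7} are in the MST → 3.

3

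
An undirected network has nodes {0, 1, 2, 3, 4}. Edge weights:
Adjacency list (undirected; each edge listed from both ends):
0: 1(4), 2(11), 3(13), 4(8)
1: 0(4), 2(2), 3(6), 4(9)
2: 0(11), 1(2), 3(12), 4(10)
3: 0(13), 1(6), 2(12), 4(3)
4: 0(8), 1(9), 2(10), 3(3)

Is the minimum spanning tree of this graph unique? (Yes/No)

Sort edges by weight, then run Kruskal:
1-2 (2): add — endpoints in different components.
3-4 (3): add — endpoints in different components.
0-1 (4): add — endpoints in different components.
1-3 (6): add — endpoints in different components.
Every non-tree edge has weight strictly greater than the heaviest edge on the tree path between its endpoints, so the MST is unique.

Yes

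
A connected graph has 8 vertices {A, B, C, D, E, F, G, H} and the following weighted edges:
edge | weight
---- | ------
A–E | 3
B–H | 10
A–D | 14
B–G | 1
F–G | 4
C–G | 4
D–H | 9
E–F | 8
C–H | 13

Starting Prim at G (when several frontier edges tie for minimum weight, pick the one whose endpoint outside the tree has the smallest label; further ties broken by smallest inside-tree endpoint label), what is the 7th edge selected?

D-H

Prim, starting at G.
Step 1: cheapest edge leaving the tree is B–G (1); add B.
Step 2: cheapest edge leaving the tree is C–G (4); add C.
Step 3: cheapest edge leaving the tree is F–G (4); add F.
Step 4: cheapest edge leaving the tree is E–F (8); add E.
Step 5: cheapest edge leaving the tree is A–E (3); add A.
Step 6: cheapest edge leaving the tree is B–H (10); add H.
Step 7: cheapest edge leaving the tree is D–H (9); add D.
The 7th edge added is D–H.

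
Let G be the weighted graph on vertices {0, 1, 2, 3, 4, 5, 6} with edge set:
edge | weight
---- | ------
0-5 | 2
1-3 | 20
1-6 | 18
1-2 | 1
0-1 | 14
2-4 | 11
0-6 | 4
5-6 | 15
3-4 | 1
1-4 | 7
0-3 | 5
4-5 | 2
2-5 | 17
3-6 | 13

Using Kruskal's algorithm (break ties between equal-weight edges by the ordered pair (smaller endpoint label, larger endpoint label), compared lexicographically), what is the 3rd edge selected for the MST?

0-5

Kruskal: consider edges lightest-first.
1-2 (1): add — endpoints in different components.
3-4 (1): add — endpoints in different components.
0-5 (2): add — endpoints in different components.
4-5 (2): add — endpoints in different components.
0-6 (4): add — endpoints in different components.
0-3 (5): skip — 0 and 3 already connected.
1-4 (7): add — endpoints in different components.
The 3rd edge added is 0-5.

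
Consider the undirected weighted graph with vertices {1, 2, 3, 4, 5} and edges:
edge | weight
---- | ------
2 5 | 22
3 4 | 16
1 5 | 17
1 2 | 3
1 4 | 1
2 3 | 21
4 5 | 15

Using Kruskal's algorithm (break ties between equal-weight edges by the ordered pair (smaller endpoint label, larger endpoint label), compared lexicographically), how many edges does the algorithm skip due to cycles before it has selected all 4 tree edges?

Kruskal: consider edges lightest-first.
1 4 (1): add — endpoints in different components.
1 2 (3): add — endpoints in different components.
4 5 (15): add — endpoints in different components.
3 4 (16): add — endpoints in different components.
Edges rejected before the tree was complete: 0.

0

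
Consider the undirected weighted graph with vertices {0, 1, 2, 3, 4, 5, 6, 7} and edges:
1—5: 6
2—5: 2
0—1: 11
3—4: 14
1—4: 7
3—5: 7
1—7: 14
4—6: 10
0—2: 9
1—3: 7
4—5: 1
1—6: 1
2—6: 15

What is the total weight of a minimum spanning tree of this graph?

40

Prim, starting at 2.
Step 1: cheapest edge leaving the tree is 2—5 (2); add 5.
Step 2: cheapest edge leaving the tree is 4—5 (1); add 4.
Step 3: cheapest edge leaving the tree is 1—5 (6); add 1.
Step 4: cheapest edge leaving the tree is 1—6 (1); add 6.
Step 5: cheapest edge leaving the tree is 1—3 (7); add 3.
Step 6: cheapest edge leaving the tree is 0—2 (9); add 0.
Step 7: cheapest edge leaving the tree is 1—7 (14); add 7.
MST edges: 2—5, 4—5, 1—5, 1—6, 1—3, 0—2, 1—7; total weight 2+1+6+1+7+9+14 = 40.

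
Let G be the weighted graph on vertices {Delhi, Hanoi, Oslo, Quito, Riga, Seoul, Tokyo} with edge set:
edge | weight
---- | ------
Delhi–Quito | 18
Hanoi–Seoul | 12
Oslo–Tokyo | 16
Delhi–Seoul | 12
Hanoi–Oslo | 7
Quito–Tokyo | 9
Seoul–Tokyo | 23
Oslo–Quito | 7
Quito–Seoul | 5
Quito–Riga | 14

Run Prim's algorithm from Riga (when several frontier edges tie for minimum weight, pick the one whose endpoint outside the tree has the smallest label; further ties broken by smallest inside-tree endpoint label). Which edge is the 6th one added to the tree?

Delhi-Seoul

Prim, starting at Riga.
Step 1: frontier [Quito–Riga 14] → take Quito–Riga (14); add Quito.
Step 2: frontier [Quito–Seoul 5, Oslo–Quito 7, Quito–Tokyo 9, Delhi–Quito 18] → take Quito–Seoul (5); add Seoul.
Step 3: frontier [Oslo–Quito 7, Quito–Tokyo 9, Delhi–Quito 18, Delhi–Seoul 12, Hanoi–Seoul 12, Seoul–Tokyo 23] → take Oslo–Quito (7); add Oslo.
Step 4: frontier [Hanoi–Oslo 7, Oslo–Tokyo 16, Quito–Tokyo 9, Delhi–Quito 18, Delhi–Seoul 12, Hanoi–Seoul 12, Seoul–Tokyo 23] → take Hanoi–Oslo (7); add Hanoi.
Step 5: frontier [Oslo–Tokyo 16, Quito–Tokyo 9, Delhi–Quito 18, Delhi–Seoul 12, Seoul–Tokyo 23] → take Quito–Tokyo (9); add Tokyo.
Step 6: frontier [Delhi–Quito 18, Delhi–Seoul 12] → take Delhi–Seoul (12); add Delhi.
The 6th edge added is Delhi–Seoul.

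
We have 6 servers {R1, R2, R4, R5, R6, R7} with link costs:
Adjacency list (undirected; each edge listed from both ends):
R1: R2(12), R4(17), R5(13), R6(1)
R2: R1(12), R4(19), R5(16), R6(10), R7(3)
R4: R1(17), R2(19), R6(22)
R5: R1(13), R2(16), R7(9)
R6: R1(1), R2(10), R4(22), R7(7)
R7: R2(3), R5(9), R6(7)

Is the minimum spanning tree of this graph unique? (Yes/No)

Kruskal: consider edges lightest-first.
R1–R6 (1): add. Components now {R7} {R1,R6} {R2} {R4} {R5}
R2–R7 (3): add. Components now {R2,R7} {R1,R6} {R4} {R5}
R6–R7 (7): add. Components now {R1,R2,R6,R7} {R4} {R5}
R5–R7 (9): add. Components now {R1,R2,R5,R6,R7} {R4}
R2–R6 (10): skip — R2 and R6 already connected.
R1–R2 (12): skip — R1 and R2 already connected.
R1–R5 (13): skip — R1 and R5 already connected.
R2–R5 (16): skip — R2 and R5 already connected.
R1–R4 (17): add. Components now {R1,R2,R4,R5,R6,R7}
Every non-tree edge has weight strictly greater than the heaviest edge on the tree path between its endpoints, so the MST is unique.

Yes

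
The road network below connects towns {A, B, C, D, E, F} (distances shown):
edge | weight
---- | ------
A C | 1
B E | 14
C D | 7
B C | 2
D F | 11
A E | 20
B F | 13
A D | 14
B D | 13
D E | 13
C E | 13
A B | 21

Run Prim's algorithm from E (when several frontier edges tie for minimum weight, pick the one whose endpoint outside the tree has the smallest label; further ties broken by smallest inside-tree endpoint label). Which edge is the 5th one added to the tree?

Grow the tree from E using Prim:
Step 1: cheapest edge leaving the tree is C E (13); add C.
Step 2: cheapest edge leaving the tree is A C (1); add A.
Step 3: cheapest edge leaving the tree is B C (2); add B.
Step 4: cheapest edge leaving the tree is C D (7); add D.
Step 5: cheapest edge leaving the tree is D F (11); add F.
The 5th edge added is D F.

D-F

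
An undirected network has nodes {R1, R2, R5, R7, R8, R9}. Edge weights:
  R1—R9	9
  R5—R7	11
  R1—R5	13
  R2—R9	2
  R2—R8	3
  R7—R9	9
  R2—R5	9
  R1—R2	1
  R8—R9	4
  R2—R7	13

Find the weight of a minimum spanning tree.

24

Sort edges by weight, then run Kruskal:
R1—R2 (1): add — endpoints in different components.
R2—R9 (2): add — endpoints in different components.
R2—R8 (3): add — endpoints in different components.
R8—R9 (4): skip — R8 and R9 already connected.
R1—R9 (9): skip — R1 and R9 already connected.
R2—R5 (9): add — endpoints in different components.
R7—R9 (9): add — endpoints in different components.
MST edges: R1—R2, R2—R9, R2—R8, R2—R5, R7—R9; total weight 1+2+3+9+9 = 24.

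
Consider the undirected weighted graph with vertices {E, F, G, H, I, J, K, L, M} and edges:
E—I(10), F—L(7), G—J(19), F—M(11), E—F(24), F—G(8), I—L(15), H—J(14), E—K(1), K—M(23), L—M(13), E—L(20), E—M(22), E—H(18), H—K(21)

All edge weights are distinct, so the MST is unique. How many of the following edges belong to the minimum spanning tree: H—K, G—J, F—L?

1

Sort edges by weight, then run Kruskal:
E—K (1): add — endpoints in different components.
F—L (7): add — endpoints in different components.
F—G (8): add — endpoints in different components.
E—I (10): add — endpoints in different components.
F—M (11): add — endpoints in different components.
L—M (13): skip — L and M already connected.
H—J (14): add — endpoints in different components.
I—L (15): add — endpoints in different components.
E—H (18): add — endpoints in different components.
MST edge set: {E—K, F—L, F—G, E—I, F—M, H—J, I—L, E—H}.
Of the listed edges, {F—L} are in the MST → 1.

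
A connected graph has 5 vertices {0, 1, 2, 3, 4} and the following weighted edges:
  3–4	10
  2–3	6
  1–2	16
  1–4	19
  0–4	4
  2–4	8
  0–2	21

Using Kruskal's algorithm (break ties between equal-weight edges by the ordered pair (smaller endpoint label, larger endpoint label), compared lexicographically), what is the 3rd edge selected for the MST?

Kruskal: consider edges lightest-first.
0–4 (4): add — endpoints in different components.
2–3 (6): add — endpoints in different components.
2–4 (8): add — endpoints in different components.
3–4 (10): skip — 3 and 4 already connected.
1–2 (16): add — endpoints in different components.
The 3rd edge added is 2–4.

2-4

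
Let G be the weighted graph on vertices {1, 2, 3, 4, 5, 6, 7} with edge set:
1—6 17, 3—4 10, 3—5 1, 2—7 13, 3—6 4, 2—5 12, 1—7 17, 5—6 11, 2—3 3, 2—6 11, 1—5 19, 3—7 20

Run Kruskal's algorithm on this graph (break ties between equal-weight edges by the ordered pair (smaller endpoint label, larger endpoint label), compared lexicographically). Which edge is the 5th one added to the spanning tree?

2-7

Kruskal: consider edges lightest-first.
3—5 (1): add — endpoints in different components.
2—3 (3): add — endpoints in different components.
3—6 (4): add — endpoints in different components.
3—4 (10): add — endpoints in different components.
2—6 (11): skip — 2 and 6 already connected.
5—6 (11): skip — 5 and 6 already connected.
2—5 (12): skip — 2 and 5 already connected.
2—7 (13): add — endpoints in different components.
1—6 (17): add — endpoints in different components.
The 5th edge added is 2—7.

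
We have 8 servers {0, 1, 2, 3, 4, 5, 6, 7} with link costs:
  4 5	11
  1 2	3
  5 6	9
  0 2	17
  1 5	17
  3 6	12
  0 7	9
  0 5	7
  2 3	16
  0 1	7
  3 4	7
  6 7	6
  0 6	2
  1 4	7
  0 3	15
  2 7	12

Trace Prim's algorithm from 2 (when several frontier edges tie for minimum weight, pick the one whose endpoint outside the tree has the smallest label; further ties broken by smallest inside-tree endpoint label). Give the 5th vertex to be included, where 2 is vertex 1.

7

Grow the tree from 2 using Prim:
Step 1: cheapest edge leaving the tree is 1 2 (3); add 1.
Step 2: cheapest edge leaving the tree is 0 1 (7); add 0.
Step 3: cheapest edge leaving the tree is 0 6 (2); add 6.
Step 4: cheapest edge leaving the tree is 6 7 (6); add 7.
Step 5: cheapest edge leaving the tree is 1 4 (7); add 4.
Step 6: cheapest edge leaving the tree is 3 4 (7); add 3.
Step 7: cheapest edge leaving the tree is 0 5 (7); add 5.
Vertex order: 2, 1, 0, 6, 7, 4, 3, 5. The 5th vertex is 7.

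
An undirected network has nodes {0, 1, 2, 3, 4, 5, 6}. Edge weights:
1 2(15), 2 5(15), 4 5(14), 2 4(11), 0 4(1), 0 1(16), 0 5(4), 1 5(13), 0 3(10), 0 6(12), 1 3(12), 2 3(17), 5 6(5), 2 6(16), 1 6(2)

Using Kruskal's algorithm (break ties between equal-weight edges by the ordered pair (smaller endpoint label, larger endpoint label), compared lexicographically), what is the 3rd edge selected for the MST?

Kruskal's algorithm — process edges by increasing weight (ties by edge label):
0 4 (1): add. Components now {0,4} {1} {2} {3} {5} {6}
1 6 (2): add. Components now {0,4} {1,6} {2} {3} {5}
0 5 (4): add. Components now {0,4,5} {1,6} {2} {3}
5 6 (5): add. Components now {0,1,4,5,6} {2} {3}
0 3 (10): add. Components now {0,1,3,4,5,6} {2}
2 4 (11): add. Components now {0,1,2,3,4,5,6}
The 3rd edge added is 0 5.

0-5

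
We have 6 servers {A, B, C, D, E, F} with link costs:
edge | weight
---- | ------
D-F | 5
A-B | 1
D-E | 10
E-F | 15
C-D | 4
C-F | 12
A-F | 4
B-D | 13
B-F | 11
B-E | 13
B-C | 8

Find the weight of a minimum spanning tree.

Kruskal: consider edges lightest-first.
A-B (1): add — endpoints in different components.
A-F (4): add — endpoints in different components.
C-D (4): add — endpoints in different components.
D-F (5): add — endpoints in different components.
B-C (8): skip — B and C already connected.
D-E (10): add — endpoints in different components.
MST edges: A-B, A-F, C-D, D-F, D-E; total weight 1+4+4+5+10 = 24.

24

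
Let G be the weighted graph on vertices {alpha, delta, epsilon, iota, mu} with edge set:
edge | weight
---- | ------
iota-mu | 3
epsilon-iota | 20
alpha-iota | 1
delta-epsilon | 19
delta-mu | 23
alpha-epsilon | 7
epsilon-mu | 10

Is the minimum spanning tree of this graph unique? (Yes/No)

Yes

Sort edges by weight, then run Kruskal:
alpha-iota (1): add. Components now {delta} {alpha,iota} {epsilon} {mu}
iota-mu (3): add. Components now {delta} {alpha,iota,mu} {epsilon}
alpha-epsilon (7): add. Components now {delta} {alpha,epsilon,iota,mu}
epsilon-mu (10): skip — epsilon and mu already connected.
delta-epsilon (19): add. Components now {alpha,delta,epsilon,iota,mu}
Every non-tree edge has weight strictly greater than the heaviest edge on the tree path between its endpoints, so the MST is unique.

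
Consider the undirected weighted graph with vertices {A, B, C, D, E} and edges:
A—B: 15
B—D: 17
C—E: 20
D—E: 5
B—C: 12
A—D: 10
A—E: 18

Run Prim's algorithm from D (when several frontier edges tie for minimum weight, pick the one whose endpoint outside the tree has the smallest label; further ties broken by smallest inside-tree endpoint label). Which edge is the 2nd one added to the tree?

A-D

Prim's algorithm from D:
Step 1: frontier [D—E 5, A—D 10, B—D 17] → take D—E (5); add E.
Step 2: frontier [A—D 10, B—D 17, A—E 18, C—E 20] → take A—D (10); add A.
Step 3: frontier [A—B 15, B—D 17, C—E 20] → take A—B (15); add B.
Step 4: frontier [B—C 12, C—E 20] → take B—C (12); add C.
The 2nd edge added is A—D.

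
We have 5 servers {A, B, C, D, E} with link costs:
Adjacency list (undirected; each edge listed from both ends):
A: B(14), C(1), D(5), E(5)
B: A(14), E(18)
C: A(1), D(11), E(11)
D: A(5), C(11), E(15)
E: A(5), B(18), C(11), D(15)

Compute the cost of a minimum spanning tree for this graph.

Grow the tree from D using Prim:
Step 1: frontier [A–D 5, C–D 11, D–E 15] → take A–D (5); add A.
Step 2: frontier [A–C 1, A–E 5, A–B 14, C–D 11, D–E 15] → take A–C (1); add C.
Step 3: frontier [A–E 5, A–B 14, C–E 11, D–E 15] → take A–E (5); add E.
Step 4: frontier [A–B 14, B–E 18] → take A–B (14); add B.
MST edges: A–D, A–C, A–E, A–B; total weight 5+1+5+14 = 25.

25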